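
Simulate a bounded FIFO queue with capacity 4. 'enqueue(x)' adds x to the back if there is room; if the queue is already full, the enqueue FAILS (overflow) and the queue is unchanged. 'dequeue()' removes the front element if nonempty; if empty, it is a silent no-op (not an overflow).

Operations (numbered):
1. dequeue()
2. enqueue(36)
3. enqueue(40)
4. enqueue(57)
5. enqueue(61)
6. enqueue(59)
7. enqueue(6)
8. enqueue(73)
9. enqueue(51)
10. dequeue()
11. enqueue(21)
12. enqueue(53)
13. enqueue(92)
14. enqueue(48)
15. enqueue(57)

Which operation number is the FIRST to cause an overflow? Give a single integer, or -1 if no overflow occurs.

1. dequeue(): empty, no-op, size=0
2. enqueue(36): size=1
3. enqueue(40): size=2
4. enqueue(57): size=3
5. enqueue(61): size=4
6. enqueue(59): size=4=cap → OVERFLOW (fail)
7. enqueue(6): size=4=cap → OVERFLOW (fail)
8. enqueue(73): size=4=cap → OVERFLOW (fail)
9. enqueue(51): size=4=cap → OVERFLOW (fail)
10. dequeue(): size=3
11. enqueue(21): size=4
12. enqueue(53): size=4=cap → OVERFLOW (fail)
13. enqueue(92): size=4=cap → OVERFLOW (fail)
14. enqueue(48): size=4=cap → OVERFLOW (fail)
15. enqueue(57): size=4=cap → OVERFLOW (fail)

Answer: 6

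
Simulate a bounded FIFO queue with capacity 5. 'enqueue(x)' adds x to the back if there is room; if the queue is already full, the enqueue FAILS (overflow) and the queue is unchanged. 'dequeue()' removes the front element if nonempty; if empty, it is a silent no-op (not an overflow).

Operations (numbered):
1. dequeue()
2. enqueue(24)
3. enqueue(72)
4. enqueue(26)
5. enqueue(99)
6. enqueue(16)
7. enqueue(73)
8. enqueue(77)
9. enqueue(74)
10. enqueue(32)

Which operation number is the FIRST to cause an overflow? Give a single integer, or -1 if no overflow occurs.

Answer: 7

Derivation:
1. dequeue(): empty, no-op, size=0
2. enqueue(24): size=1
3. enqueue(72): size=2
4. enqueue(26): size=3
5. enqueue(99): size=4
6. enqueue(16): size=5
7. enqueue(73): size=5=cap → OVERFLOW (fail)
8. enqueue(77): size=5=cap → OVERFLOW (fail)
9. enqueue(74): size=5=cap → OVERFLOW (fail)
10. enqueue(32): size=5=cap → OVERFLOW (fail)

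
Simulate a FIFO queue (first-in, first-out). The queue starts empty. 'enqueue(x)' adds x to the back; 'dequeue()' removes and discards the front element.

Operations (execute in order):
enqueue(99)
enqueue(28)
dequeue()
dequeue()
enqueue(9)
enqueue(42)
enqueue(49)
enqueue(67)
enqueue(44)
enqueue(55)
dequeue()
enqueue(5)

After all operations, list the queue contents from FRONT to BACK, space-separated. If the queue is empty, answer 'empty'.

enqueue(99): [99]
enqueue(28): [99, 28]
dequeue(): [28]
dequeue(): []
enqueue(9): [9]
enqueue(42): [9, 42]
enqueue(49): [9, 42, 49]
enqueue(67): [9, 42, 49, 67]
enqueue(44): [9, 42, 49, 67, 44]
enqueue(55): [9, 42, 49, 67, 44, 55]
dequeue(): [42, 49, 67, 44, 55]
enqueue(5): [42, 49, 67, 44, 55, 5]

Answer: 42 49 67 44 55 5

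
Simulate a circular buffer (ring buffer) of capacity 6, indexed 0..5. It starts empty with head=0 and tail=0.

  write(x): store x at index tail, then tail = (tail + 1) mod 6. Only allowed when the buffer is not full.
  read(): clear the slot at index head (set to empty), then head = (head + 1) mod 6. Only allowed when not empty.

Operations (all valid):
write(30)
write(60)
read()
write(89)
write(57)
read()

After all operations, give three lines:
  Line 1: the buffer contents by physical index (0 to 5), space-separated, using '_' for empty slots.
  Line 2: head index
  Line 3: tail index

write(30): buf=[30 _ _ _ _ _], head=0, tail=1, size=1
write(60): buf=[30 60 _ _ _ _], head=0, tail=2, size=2
read(): buf=[_ 60 _ _ _ _], head=1, tail=2, size=1
write(89): buf=[_ 60 89 _ _ _], head=1, tail=3, size=2
write(57): buf=[_ 60 89 57 _ _], head=1, tail=4, size=3
read(): buf=[_ _ 89 57 _ _], head=2, tail=4, size=2

Answer: _ _ 89 57 _ _
2
4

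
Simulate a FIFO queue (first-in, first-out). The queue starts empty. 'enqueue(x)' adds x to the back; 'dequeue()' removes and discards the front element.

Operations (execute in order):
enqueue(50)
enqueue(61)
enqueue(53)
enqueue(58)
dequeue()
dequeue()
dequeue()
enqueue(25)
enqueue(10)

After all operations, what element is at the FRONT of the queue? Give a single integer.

Answer: 58

Derivation:
enqueue(50): queue = [50]
enqueue(61): queue = [50, 61]
enqueue(53): queue = [50, 61, 53]
enqueue(58): queue = [50, 61, 53, 58]
dequeue(): queue = [61, 53, 58]
dequeue(): queue = [53, 58]
dequeue(): queue = [58]
enqueue(25): queue = [58, 25]
enqueue(10): queue = [58, 25, 10]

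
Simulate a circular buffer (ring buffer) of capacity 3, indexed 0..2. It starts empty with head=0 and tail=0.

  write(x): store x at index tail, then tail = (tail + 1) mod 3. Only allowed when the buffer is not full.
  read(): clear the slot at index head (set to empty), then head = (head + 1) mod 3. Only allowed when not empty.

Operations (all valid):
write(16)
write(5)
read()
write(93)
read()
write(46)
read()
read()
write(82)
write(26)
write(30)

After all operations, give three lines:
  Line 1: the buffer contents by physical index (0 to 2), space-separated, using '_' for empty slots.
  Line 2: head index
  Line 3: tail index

Answer: 30 82 26
1
1

Derivation:
write(16): buf=[16 _ _], head=0, tail=1, size=1
write(5): buf=[16 5 _], head=0, tail=2, size=2
read(): buf=[_ 5 _], head=1, tail=2, size=1
write(93): buf=[_ 5 93], head=1, tail=0, size=2
read(): buf=[_ _ 93], head=2, tail=0, size=1
write(46): buf=[46 _ 93], head=2, tail=1, size=2
read(): buf=[46 _ _], head=0, tail=1, size=1
read(): buf=[_ _ _], head=1, tail=1, size=0
write(82): buf=[_ 82 _], head=1, tail=2, size=1
write(26): buf=[_ 82 26], head=1, tail=0, size=2
write(30): buf=[30 82 26], head=1, tail=1, size=3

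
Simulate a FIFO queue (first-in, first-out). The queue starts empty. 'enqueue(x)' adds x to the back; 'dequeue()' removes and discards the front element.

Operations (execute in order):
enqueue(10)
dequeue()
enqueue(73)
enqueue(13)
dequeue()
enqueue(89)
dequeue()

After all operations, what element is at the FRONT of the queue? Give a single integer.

Answer: 89

Derivation:
enqueue(10): queue = [10]
dequeue(): queue = []
enqueue(73): queue = [73]
enqueue(13): queue = [73, 13]
dequeue(): queue = [13]
enqueue(89): queue = [13, 89]
dequeue(): queue = [89]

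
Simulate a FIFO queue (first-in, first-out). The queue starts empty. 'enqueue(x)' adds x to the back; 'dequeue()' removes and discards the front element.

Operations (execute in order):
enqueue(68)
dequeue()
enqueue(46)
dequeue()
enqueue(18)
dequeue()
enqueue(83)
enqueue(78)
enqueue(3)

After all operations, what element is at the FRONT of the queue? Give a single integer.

enqueue(68): queue = [68]
dequeue(): queue = []
enqueue(46): queue = [46]
dequeue(): queue = []
enqueue(18): queue = [18]
dequeue(): queue = []
enqueue(83): queue = [83]
enqueue(78): queue = [83, 78]
enqueue(3): queue = [83, 78, 3]

Answer: 83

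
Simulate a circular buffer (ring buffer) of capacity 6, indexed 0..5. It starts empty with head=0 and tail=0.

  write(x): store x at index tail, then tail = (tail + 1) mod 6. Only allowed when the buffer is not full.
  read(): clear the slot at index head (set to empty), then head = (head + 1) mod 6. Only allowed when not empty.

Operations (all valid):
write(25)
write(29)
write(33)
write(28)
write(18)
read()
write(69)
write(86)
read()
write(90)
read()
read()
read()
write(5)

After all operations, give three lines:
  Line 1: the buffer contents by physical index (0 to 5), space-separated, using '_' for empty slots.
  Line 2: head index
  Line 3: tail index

Answer: 86 90 5 _ _ 69
5
3

Derivation:
write(25): buf=[25 _ _ _ _ _], head=0, tail=1, size=1
write(29): buf=[25 29 _ _ _ _], head=0, tail=2, size=2
write(33): buf=[25 29 33 _ _ _], head=0, tail=3, size=3
write(28): buf=[25 29 33 28 _ _], head=0, tail=4, size=4
write(18): buf=[25 29 33 28 18 _], head=0, tail=5, size=5
read(): buf=[_ 29 33 28 18 _], head=1, tail=5, size=4
write(69): buf=[_ 29 33 28 18 69], head=1, tail=0, size=5
write(86): buf=[86 29 33 28 18 69], head=1, tail=1, size=6
read(): buf=[86 _ 33 28 18 69], head=2, tail=1, size=5
write(90): buf=[86 90 33 28 18 69], head=2, tail=2, size=6
read(): buf=[86 90 _ 28 18 69], head=3, tail=2, size=5
read(): buf=[86 90 _ _ 18 69], head=4, tail=2, size=4
read(): buf=[86 90 _ _ _ 69], head=5, tail=2, size=3
write(5): buf=[86 90 5 _ _ 69], head=5, tail=3, size=4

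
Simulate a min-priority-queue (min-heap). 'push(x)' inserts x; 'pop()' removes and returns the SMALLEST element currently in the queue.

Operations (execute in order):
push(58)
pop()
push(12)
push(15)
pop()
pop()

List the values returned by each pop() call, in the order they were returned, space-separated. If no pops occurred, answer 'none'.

push(58): heap contents = [58]
pop() → 58: heap contents = []
push(12): heap contents = [12]
push(15): heap contents = [12, 15]
pop() → 12: heap contents = [15]
pop() → 15: heap contents = []

Answer: 58 12 15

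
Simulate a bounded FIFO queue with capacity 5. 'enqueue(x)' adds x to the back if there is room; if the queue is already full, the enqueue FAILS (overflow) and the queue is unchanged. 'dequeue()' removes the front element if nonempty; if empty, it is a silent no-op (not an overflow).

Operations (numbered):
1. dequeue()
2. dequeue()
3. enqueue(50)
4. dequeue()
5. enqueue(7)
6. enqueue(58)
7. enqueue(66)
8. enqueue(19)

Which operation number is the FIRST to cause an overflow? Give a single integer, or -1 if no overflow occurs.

Answer: -1

Derivation:
1. dequeue(): empty, no-op, size=0
2. dequeue(): empty, no-op, size=0
3. enqueue(50): size=1
4. dequeue(): size=0
5. enqueue(7): size=1
6. enqueue(58): size=2
7. enqueue(66): size=3
8. enqueue(19): size=4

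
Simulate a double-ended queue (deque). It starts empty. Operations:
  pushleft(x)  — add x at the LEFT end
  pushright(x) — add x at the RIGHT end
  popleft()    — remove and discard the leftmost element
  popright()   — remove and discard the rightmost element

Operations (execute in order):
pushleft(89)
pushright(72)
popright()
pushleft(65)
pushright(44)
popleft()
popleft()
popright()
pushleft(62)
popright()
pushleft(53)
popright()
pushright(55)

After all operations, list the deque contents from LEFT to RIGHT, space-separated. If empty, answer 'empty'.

pushleft(89): [89]
pushright(72): [89, 72]
popright(): [89]
pushleft(65): [65, 89]
pushright(44): [65, 89, 44]
popleft(): [89, 44]
popleft(): [44]
popright(): []
pushleft(62): [62]
popright(): []
pushleft(53): [53]
popright(): []
pushright(55): [55]

Answer: 55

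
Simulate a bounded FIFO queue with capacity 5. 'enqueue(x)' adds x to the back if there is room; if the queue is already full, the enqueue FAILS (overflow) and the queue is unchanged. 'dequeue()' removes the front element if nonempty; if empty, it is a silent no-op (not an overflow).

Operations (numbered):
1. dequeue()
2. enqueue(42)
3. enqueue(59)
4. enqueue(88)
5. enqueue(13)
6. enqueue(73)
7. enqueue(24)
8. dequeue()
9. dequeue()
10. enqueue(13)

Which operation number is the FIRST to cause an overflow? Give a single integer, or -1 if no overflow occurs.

1. dequeue(): empty, no-op, size=0
2. enqueue(42): size=1
3. enqueue(59): size=2
4. enqueue(88): size=3
5. enqueue(13): size=4
6. enqueue(73): size=5
7. enqueue(24): size=5=cap → OVERFLOW (fail)
8. dequeue(): size=4
9. dequeue(): size=3
10. enqueue(13): size=4

Answer: 7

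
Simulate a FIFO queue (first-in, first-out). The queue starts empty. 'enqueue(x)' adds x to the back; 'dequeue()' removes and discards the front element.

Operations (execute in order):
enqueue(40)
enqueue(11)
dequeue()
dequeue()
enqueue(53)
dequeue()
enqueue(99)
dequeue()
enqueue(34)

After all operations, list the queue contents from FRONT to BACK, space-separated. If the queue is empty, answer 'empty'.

enqueue(40): [40]
enqueue(11): [40, 11]
dequeue(): [11]
dequeue(): []
enqueue(53): [53]
dequeue(): []
enqueue(99): [99]
dequeue(): []
enqueue(34): [34]

Answer: 34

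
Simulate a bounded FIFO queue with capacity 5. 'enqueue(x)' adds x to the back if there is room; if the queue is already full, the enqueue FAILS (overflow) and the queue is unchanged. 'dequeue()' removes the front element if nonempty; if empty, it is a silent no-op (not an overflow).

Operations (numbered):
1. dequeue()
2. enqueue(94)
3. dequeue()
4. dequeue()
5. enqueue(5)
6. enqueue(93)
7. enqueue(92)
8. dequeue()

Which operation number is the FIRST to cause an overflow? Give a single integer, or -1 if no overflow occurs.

Answer: -1

Derivation:
1. dequeue(): empty, no-op, size=0
2. enqueue(94): size=1
3. dequeue(): size=0
4. dequeue(): empty, no-op, size=0
5. enqueue(5): size=1
6. enqueue(93): size=2
7. enqueue(92): size=3
8. dequeue(): size=2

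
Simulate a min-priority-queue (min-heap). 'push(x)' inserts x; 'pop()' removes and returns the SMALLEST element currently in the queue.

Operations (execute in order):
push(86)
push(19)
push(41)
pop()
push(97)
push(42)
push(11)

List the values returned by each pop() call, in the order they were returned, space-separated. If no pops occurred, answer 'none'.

Answer: 19

Derivation:
push(86): heap contents = [86]
push(19): heap contents = [19, 86]
push(41): heap contents = [19, 41, 86]
pop() → 19: heap contents = [41, 86]
push(97): heap contents = [41, 86, 97]
push(42): heap contents = [41, 42, 86, 97]
push(11): heap contents = [11, 41, 42, 86, 97]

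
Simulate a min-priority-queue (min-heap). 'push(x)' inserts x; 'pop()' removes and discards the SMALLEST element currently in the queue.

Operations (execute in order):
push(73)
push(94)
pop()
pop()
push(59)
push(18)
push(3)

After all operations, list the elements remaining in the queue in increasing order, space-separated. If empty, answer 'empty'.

push(73): heap contents = [73]
push(94): heap contents = [73, 94]
pop() → 73: heap contents = [94]
pop() → 94: heap contents = []
push(59): heap contents = [59]
push(18): heap contents = [18, 59]
push(3): heap contents = [3, 18, 59]

Answer: 3 18 59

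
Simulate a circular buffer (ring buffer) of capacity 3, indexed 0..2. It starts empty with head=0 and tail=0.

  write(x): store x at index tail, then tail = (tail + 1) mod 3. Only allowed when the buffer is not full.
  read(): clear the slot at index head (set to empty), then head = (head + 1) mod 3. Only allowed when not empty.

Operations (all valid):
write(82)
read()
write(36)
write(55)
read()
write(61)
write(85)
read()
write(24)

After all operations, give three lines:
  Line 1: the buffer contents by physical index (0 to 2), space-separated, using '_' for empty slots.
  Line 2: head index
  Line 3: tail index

write(82): buf=[82 _ _], head=0, tail=1, size=1
read(): buf=[_ _ _], head=1, tail=1, size=0
write(36): buf=[_ 36 _], head=1, tail=2, size=1
write(55): buf=[_ 36 55], head=1, tail=0, size=2
read(): buf=[_ _ 55], head=2, tail=0, size=1
write(61): buf=[61 _ 55], head=2, tail=1, size=2
write(85): buf=[61 85 55], head=2, tail=2, size=3
read(): buf=[61 85 _], head=0, tail=2, size=2
write(24): buf=[61 85 24], head=0, tail=0, size=3

Answer: 61 85 24
0
0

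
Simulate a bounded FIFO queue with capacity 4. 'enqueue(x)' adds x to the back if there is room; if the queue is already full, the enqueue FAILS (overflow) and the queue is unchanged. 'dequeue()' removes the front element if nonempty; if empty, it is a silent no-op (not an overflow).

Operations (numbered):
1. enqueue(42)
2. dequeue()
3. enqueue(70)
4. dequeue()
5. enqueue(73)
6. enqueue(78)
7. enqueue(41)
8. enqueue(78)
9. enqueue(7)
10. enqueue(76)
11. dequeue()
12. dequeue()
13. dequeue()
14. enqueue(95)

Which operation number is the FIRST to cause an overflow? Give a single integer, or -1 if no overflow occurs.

Answer: 9

Derivation:
1. enqueue(42): size=1
2. dequeue(): size=0
3. enqueue(70): size=1
4. dequeue(): size=0
5. enqueue(73): size=1
6. enqueue(78): size=2
7. enqueue(41): size=3
8. enqueue(78): size=4
9. enqueue(7): size=4=cap → OVERFLOW (fail)
10. enqueue(76): size=4=cap → OVERFLOW (fail)
11. dequeue(): size=3
12. dequeue(): size=2
13. dequeue(): size=1
14. enqueue(95): size=2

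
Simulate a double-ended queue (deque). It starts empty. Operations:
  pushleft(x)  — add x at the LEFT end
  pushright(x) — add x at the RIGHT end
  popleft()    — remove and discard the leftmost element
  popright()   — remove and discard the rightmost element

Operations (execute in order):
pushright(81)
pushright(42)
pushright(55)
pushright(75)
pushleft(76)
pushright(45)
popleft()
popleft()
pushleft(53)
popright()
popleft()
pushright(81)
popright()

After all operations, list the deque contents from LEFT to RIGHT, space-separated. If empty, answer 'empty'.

Answer: 42 55 75

Derivation:
pushright(81): [81]
pushright(42): [81, 42]
pushright(55): [81, 42, 55]
pushright(75): [81, 42, 55, 75]
pushleft(76): [76, 81, 42, 55, 75]
pushright(45): [76, 81, 42, 55, 75, 45]
popleft(): [81, 42, 55, 75, 45]
popleft(): [42, 55, 75, 45]
pushleft(53): [53, 42, 55, 75, 45]
popright(): [53, 42, 55, 75]
popleft(): [42, 55, 75]
pushright(81): [42, 55, 75, 81]
popright(): [42, 55, 75]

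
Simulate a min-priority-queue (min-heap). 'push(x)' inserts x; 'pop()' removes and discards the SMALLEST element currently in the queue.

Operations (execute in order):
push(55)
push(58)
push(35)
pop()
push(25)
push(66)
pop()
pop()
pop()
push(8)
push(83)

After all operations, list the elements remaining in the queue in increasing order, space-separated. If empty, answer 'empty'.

push(55): heap contents = [55]
push(58): heap contents = [55, 58]
push(35): heap contents = [35, 55, 58]
pop() → 35: heap contents = [55, 58]
push(25): heap contents = [25, 55, 58]
push(66): heap contents = [25, 55, 58, 66]
pop() → 25: heap contents = [55, 58, 66]
pop() → 55: heap contents = [58, 66]
pop() → 58: heap contents = [66]
push(8): heap contents = [8, 66]
push(83): heap contents = [8, 66, 83]

Answer: 8 66 83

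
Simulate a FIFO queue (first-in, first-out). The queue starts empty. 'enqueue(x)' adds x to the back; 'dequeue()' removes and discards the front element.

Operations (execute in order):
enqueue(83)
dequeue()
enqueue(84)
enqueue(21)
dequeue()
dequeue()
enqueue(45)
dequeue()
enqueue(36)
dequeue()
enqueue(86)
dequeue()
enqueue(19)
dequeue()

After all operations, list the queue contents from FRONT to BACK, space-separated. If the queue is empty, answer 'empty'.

Answer: empty

Derivation:
enqueue(83): [83]
dequeue(): []
enqueue(84): [84]
enqueue(21): [84, 21]
dequeue(): [21]
dequeue(): []
enqueue(45): [45]
dequeue(): []
enqueue(36): [36]
dequeue(): []
enqueue(86): [86]
dequeue(): []
enqueue(19): [19]
dequeue(): []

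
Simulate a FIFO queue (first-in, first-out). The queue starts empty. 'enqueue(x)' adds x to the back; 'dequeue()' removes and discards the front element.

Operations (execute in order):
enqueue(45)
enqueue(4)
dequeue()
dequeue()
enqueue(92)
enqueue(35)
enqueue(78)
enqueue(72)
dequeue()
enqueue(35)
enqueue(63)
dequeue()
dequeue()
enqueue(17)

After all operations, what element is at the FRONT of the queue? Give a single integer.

Answer: 72

Derivation:
enqueue(45): queue = [45]
enqueue(4): queue = [45, 4]
dequeue(): queue = [4]
dequeue(): queue = []
enqueue(92): queue = [92]
enqueue(35): queue = [92, 35]
enqueue(78): queue = [92, 35, 78]
enqueue(72): queue = [92, 35, 78, 72]
dequeue(): queue = [35, 78, 72]
enqueue(35): queue = [35, 78, 72, 35]
enqueue(63): queue = [35, 78, 72, 35, 63]
dequeue(): queue = [78, 72, 35, 63]
dequeue(): queue = [72, 35, 63]
enqueue(17): queue = [72, 35, 63, 17]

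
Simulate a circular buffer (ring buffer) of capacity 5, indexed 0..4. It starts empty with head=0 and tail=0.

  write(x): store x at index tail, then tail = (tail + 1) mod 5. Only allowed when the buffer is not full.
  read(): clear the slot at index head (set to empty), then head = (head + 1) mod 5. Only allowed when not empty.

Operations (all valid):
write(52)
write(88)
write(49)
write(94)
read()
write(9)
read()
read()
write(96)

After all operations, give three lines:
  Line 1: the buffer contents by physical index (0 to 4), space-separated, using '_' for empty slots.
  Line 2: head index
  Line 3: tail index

write(52): buf=[52 _ _ _ _], head=0, tail=1, size=1
write(88): buf=[52 88 _ _ _], head=0, tail=2, size=2
write(49): buf=[52 88 49 _ _], head=0, tail=3, size=3
write(94): buf=[52 88 49 94 _], head=0, tail=4, size=4
read(): buf=[_ 88 49 94 _], head=1, tail=4, size=3
write(9): buf=[_ 88 49 94 9], head=1, tail=0, size=4
read(): buf=[_ _ 49 94 9], head=2, tail=0, size=3
read(): buf=[_ _ _ 94 9], head=3, tail=0, size=2
write(96): buf=[96 _ _ 94 9], head=3, tail=1, size=3

Answer: 96 _ _ 94 9
3
1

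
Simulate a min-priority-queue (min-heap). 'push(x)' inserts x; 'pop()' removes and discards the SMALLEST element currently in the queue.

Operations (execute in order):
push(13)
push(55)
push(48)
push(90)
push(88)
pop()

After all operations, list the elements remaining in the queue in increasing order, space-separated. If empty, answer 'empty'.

push(13): heap contents = [13]
push(55): heap contents = [13, 55]
push(48): heap contents = [13, 48, 55]
push(90): heap contents = [13, 48, 55, 90]
push(88): heap contents = [13, 48, 55, 88, 90]
pop() → 13: heap contents = [48, 55, 88, 90]

Answer: 48 55 88 90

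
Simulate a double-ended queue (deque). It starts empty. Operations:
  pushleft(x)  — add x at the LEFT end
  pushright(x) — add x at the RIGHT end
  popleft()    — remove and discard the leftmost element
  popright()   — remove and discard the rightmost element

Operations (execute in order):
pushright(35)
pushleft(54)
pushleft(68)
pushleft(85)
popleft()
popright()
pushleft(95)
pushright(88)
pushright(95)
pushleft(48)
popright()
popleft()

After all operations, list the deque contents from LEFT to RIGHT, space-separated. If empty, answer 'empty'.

Answer: 95 68 54 88

Derivation:
pushright(35): [35]
pushleft(54): [54, 35]
pushleft(68): [68, 54, 35]
pushleft(85): [85, 68, 54, 35]
popleft(): [68, 54, 35]
popright(): [68, 54]
pushleft(95): [95, 68, 54]
pushright(88): [95, 68, 54, 88]
pushright(95): [95, 68, 54, 88, 95]
pushleft(48): [48, 95, 68, 54, 88, 95]
popright(): [48, 95, 68, 54, 88]
popleft(): [95, 68, 54, 88]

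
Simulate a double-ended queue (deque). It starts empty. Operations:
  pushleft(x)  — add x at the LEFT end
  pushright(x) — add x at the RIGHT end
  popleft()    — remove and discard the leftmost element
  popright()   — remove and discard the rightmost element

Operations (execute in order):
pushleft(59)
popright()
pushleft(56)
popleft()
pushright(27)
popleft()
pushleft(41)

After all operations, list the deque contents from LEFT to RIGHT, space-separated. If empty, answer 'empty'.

pushleft(59): [59]
popright(): []
pushleft(56): [56]
popleft(): []
pushright(27): [27]
popleft(): []
pushleft(41): [41]

Answer: 41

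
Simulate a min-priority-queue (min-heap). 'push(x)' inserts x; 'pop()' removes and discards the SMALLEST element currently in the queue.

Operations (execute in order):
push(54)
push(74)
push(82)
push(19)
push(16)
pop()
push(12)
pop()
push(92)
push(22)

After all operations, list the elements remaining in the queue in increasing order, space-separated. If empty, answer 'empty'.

Answer: 19 22 54 74 82 92

Derivation:
push(54): heap contents = [54]
push(74): heap contents = [54, 74]
push(82): heap contents = [54, 74, 82]
push(19): heap contents = [19, 54, 74, 82]
push(16): heap contents = [16, 19, 54, 74, 82]
pop() → 16: heap contents = [19, 54, 74, 82]
push(12): heap contents = [12, 19, 54, 74, 82]
pop() → 12: heap contents = [19, 54, 74, 82]
push(92): heap contents = [19, 54, 74, 82, 92]
push(22): heap contents = [19, 22, 54, 74, 82, 92]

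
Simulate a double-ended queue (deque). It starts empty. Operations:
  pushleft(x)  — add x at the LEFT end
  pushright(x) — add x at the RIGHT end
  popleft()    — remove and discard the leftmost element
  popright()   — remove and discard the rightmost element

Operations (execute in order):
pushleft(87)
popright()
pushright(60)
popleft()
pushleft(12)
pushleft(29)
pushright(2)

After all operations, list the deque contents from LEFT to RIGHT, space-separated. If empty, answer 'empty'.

pushleft(87): [87]
popright(): []
pushright(60): [60]
popleft(): []
pushleft(12): [12]
pushleft(29): [29, 12]
pushright(2): [29, 12, 2]

Answer: 29 12 2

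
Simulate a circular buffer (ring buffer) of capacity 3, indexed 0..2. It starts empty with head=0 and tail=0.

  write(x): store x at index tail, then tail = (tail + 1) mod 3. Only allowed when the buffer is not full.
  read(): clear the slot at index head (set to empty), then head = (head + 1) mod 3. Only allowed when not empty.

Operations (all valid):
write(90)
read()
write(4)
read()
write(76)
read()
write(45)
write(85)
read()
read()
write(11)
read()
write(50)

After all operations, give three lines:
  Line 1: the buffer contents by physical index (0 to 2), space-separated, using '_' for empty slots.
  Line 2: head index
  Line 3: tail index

Answer: 50 _ _
0
1

Derivation:
write(90): buf=[90 _ _], head=0, tail=1, size=1
read(): buf=[_ _ _], head=1, tail=1, size=0
write(4): buf=[_ 4 _], head=1, tail=2, size=1
read(): buf=[_ _ _], head=2, tail=2, size=0
write(76): buf=[_ _ 76], head=2, tail=0, size=1
read(): buf=[_ _ _], head=0, tail=0, size=0
write(45): buf=[45 _ _], head=0, tail=1, size=1
write(85): buf=[45 85 _], head=0, tail=2, size=2
read(): buf=[_ 85 _], head=1, tail=2, size=1
read(): buf=[_ _ _], head=2, tail=2, size=0
write(11): buf=[_ _ 11], head=2, tail=0, size=1
read(): buf=[_ _ _], head=0, tail=0, size=0
write(50): buf=[50 _ _], head=0, tail=1, size=1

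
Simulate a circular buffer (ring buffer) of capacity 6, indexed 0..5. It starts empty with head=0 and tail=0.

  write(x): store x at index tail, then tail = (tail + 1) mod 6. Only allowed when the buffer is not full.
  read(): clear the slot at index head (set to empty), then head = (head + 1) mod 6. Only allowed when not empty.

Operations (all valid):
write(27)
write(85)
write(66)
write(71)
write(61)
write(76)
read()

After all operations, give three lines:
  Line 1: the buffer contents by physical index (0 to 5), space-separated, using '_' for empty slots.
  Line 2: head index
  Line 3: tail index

Answer: _ 85 66 71 61 76
1
0

Derivation:
write(27): buf=[27 _ _ _ _ _], head=0, tail=1, size=1
write(85): buf=[27 85 _ _ _ _], head=0, tail=2, size=2
write(66): buf=[27 85 66 _ _ _], head=0, tail=3, size=3
write(71): buf=[27 85 66 71 _ _], head=0, tail=4, size=4
write(61): buf=[27 85 66 71 61 _], head=0, tail=5, size=5
write(76): buf=[27 85 66 71 61 76], head=0, tail=0, size=6
read(): buf=[_ 85 66 71 61 76], head=1, tail=0, size=5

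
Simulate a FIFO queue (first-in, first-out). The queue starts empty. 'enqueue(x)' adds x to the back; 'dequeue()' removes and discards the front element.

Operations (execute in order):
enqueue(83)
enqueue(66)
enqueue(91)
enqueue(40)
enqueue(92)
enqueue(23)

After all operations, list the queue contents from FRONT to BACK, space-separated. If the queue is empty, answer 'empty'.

enqueue(83): [83]
enqueue(66): [83, 66]
enqueue(91): [83, 66, 91]
enqueue(40): [83, 66, 91, 40]
enqueue(92): [83, 66, 91, 40, 92]
enqueue(23): [83, 66, 91, 40, 92, 23]

Answer: 83 66 91 40 92 23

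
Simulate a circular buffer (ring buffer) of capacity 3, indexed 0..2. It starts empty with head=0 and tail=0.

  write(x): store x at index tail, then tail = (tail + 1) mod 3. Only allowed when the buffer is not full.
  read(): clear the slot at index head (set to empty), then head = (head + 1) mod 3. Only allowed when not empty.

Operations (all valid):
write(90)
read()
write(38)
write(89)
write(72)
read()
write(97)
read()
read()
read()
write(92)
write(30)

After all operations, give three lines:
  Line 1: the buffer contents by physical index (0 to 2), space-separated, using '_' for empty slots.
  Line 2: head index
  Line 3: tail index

Answer: 30 _ 92
2
1

Derivation:
write(90): buf=[90 _ _], head=0, tail=1, size=1
read(): buf=[_ _ _], head=1, tail=1, size=0
write(38): buf=[_ 38 _], head=1, tail=2, size=1
write(89): buf=[_ 38 89], head=1, tail=0, size=2
write(72): buf=[72 38 89], head=1, tail=1, size=3
read(): buf=[72 _ 89], head=2, tail=1, size=2
write(97): buf=[72 97 89], head=2, tail=2, size=3
read(): buf=[72 97 _], head=0, tail=2, size=2
read(): buf=[_ 97 _], head=1, tail=2, size=1
read(): buf=[_ _ _], head=2, tail=2, size=0
write(92): buf=[_ _ 92], head=2, tail=0, size=1
write(30): buf=[30 _ 92], head=2, tail=1, size=2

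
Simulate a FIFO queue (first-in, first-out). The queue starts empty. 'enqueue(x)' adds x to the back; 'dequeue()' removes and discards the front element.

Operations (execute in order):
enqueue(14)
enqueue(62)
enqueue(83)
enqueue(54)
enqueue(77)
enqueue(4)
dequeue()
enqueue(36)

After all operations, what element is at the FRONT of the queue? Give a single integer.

Answer: 62

Derivation:
enqueue(14): queue = [14]
enqueue(62): queue = [14, 62]
enqueue(83): queue = [14, 62, 83]
enqueue(54): queue = [14, 62, 83, 54]
enqueue(77): queue = [14, 62, 83, 54, 77]
enqueue(4): queue = [14, 62, 83, 54, 77, 4]
dequeue(): queue = [62, 83, 54, 77, 4]
enqueue(36): queue = [62, 83, 54, 77, 4, 36]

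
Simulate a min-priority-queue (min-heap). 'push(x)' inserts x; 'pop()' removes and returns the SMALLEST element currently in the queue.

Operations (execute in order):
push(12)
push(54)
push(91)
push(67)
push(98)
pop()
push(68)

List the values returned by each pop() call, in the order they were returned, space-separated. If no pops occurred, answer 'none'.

Answer: 12

Derivation:
push(12): heap contents = [12]
push(54): heap contents = [12, 54]
push(91): heap contents = [12, 54, 91]
push(67): heap contents = [12, 54, 67, 91]
push(98): heap contents = [12, 54, 67, 91, 98]
pop() → 12: heap contents = [54, 67, 91, 98]
push(68): heap contents = [54, 67, 68, 91, 98]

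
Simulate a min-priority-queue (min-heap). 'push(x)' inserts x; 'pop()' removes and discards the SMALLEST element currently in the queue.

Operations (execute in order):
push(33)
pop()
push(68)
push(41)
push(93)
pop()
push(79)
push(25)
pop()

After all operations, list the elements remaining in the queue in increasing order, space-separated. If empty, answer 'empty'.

push(33): heap contents = [33]
pop() → 33: heap contents = []
push(68): heap contents = [68]
push(41): heap contents = [41, 68]
push(93): heap contents = [41, 68, 93]
pop() → 41: heap contents = [68, 93]
push(79): heap contents = [68, 79, 93]
push(25): heap contents = [25, 68, 79, 93]
pop() → 25: heap contents = [68, 79, 93]

Answer: 68 79 93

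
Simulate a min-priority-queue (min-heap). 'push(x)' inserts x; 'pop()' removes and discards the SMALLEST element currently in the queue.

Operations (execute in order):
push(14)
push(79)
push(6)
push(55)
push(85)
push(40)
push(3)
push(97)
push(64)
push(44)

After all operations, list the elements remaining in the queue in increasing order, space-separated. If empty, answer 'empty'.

push(14): heap contents = [14]
push(79): heap contents = [14, 79]
push(6): heap contents = [6, 14, 79]
push(55): heap contents = [6, 14, 55, 79]
push(85): heap contents = [6, 14, 55, 79, 85]
push(40): heap contents = [6, 14, 40, 55, 79, 85]
push(3): heap contents = [3, 6, 14, 40, 55, 79, 85]
push(97): heap contents = [3, 6, 14, 40, 55, 79, 85, 97]
push(64): heap contents = [3, 6, 14, 40, 55, 64, 79, 85, 97]
push(44): heap contents = [3, 6, 14, 40, 44, 55, 64, 79, 85, 97]

Answer: 3 6 14 40 44 55 64 79 85 97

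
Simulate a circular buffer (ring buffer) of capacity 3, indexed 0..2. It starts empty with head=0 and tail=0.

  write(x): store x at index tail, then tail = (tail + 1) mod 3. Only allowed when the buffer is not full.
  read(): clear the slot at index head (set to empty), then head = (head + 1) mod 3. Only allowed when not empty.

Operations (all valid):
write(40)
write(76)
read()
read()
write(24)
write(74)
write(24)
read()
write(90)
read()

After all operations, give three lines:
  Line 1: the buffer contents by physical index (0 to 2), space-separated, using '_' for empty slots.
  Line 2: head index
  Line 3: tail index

write(40): buf=[40 _ _], head=0, tail=1, size=1
write(76): buf=[40 76 _], head=0, tail=2, size=2
read(): buf=[_ 76 _], head=1, tail=2, size=1
read(): buf=[_ _ _], head=2, tail=2, size=0
write(24): buf=[_ _ 24], head=2, tail=0, size=1
write(74): buf=[74 _ 24], head=2, tail=1, size=2
write(24): buf=[74 24 24], head=2, tail=2, size=3
read(): buf=[74 24 _], head=0, tail=2, size=2
write(90): buf=[74 24 90], head=0, tail=0, size=3
read(): buf=[_ 24 90], head=1, tail=0, size=2

Answer: _ 24 90
1
0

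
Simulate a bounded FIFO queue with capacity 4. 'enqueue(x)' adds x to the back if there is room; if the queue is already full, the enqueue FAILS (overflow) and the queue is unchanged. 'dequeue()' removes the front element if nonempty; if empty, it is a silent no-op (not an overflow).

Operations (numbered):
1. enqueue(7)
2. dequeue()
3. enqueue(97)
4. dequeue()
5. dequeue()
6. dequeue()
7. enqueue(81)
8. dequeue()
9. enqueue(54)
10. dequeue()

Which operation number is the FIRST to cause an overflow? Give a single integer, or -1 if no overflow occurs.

1. enqueue(7): size=1
2. dequeue(): size=0
3. enqueue(97): size=1
4. dequeue(): size=0
5. dequeue(): empty, no-op, size=0
6. dequeue(): empty, no-op, size=0
7. enqueue(81): size=1
8. dequeue(): size=0
9. enqueue(54): size=1
10. dequeue(): size=0

Answer: -1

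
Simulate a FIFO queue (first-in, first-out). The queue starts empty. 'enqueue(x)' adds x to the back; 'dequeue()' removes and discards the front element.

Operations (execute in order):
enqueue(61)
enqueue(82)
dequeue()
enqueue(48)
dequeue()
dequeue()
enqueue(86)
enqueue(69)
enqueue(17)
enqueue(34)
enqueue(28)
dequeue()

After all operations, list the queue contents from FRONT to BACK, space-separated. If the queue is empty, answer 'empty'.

enqueue(61): [61]
enqueue(82): [61, 82]
dequeue(): [82]
enqueue(48): [82, 48]
dequeue(): [48]
dequeue(): []
enqueue(86): [86]
enqueue(69): [86, 69]
enqueue(17): [86, 69, 17]
enqueue(34): [86, 69, 17, 34]
enqueue(28): [86, 69, 17, 34, 28]
dequeue(): [69, 17, 34, 28]

Answer: 69 17 34 28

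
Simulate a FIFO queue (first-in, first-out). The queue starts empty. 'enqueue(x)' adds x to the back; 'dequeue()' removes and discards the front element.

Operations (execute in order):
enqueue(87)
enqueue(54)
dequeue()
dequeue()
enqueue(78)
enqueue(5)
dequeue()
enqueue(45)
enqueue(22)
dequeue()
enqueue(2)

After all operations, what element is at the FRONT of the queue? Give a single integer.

Answer: 45

Derivation:
enqueue(87): queue = [87]
enqueue(54): queue = [87, 54]
dequeue(): queue = [54]
dequeue(): queue = []
enqueue(78): queue = [78]
enqueue(5): queue = [78, 5]
dequeue(): queue = [5]
enqueue(45): queue = [5, 45]
enqueue(22): queue = [5, 45, 22]
dequeue(): queue = [45, 22]
enqueue(2): queue = [45, 22, 2]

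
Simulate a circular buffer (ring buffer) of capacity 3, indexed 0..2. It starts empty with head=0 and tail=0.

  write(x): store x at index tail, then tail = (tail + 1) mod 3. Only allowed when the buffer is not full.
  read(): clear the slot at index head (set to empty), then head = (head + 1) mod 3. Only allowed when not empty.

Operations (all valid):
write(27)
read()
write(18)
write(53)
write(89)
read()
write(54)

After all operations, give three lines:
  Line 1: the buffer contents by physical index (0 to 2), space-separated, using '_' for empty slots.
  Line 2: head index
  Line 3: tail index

Answer: 89 54 53
2
2

Derivation:
write(27): buf=[27 _ _], head=0, tail=1, size=1
read(): buf=[_ _ _], head=1, tail=1, size=0
write(18): buf=[_ 18 _], head=1, tail=2, size=1
write(53): buf=[_ 18 53], head=1, tail=0, size=2
write(89): buf=[89 18 53], head=1, tail=1, size=3
read(): buf=[89 _ 53], head=2, tail=1, size=2
write(54): buf=[89 54 53], head=2, tail=2, size=3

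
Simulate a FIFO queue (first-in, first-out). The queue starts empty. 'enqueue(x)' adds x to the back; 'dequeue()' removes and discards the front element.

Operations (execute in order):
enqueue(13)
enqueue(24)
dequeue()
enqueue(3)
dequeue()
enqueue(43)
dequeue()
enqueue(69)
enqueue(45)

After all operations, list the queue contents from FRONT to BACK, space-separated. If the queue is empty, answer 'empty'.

Answer: 43 69 45

Derivation:
enqueue(13): [13]
enqueue(24): [13, 24]
dequeue(): [24]
enqueue(3): [24, 3]
dequeue(): [3]
enqueue(43): [3, 43]
dequeue(): [43]
enqueue(69): [43, 69]
enqueue(45): [43, 69, 45]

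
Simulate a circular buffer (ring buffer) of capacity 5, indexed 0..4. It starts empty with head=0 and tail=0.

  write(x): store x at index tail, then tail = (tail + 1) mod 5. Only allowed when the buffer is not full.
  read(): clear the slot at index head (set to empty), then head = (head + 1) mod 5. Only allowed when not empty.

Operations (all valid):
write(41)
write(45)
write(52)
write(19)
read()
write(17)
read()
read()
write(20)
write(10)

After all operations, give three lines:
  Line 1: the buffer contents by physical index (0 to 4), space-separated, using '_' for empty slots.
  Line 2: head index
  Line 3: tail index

write(41): buf=[41 _ _ _ _], head=0, tail=1, size=1
write(45): buf=[41 45 _ _ _], head=0, tail=2, size=2
write(52): buf=[41 45 52 _ _], head=0, tail=3, size=3
write(19): buf=[41 45 52 19 _], head=0, tail=4, size=4
read(): buf=[_ 45 52 19 _], head=1, tail=4, size=3
write(17): buf=[_ 45 52 19 17], head=1, tail=0, size=4
read(): buf=[_ _ 52 19 17], head=2, tail=0, size=3
read(): buf=[_ _ _ 19 17], head=3, tail=0, size=2
write(20): buf=[20 _ _ 19 17], head=3, tail=1, size=3
write(10): buf=[20 10 _ 19 17], head=3, tail=2, size=4

Answer: 20 10 _ 19 17
3
2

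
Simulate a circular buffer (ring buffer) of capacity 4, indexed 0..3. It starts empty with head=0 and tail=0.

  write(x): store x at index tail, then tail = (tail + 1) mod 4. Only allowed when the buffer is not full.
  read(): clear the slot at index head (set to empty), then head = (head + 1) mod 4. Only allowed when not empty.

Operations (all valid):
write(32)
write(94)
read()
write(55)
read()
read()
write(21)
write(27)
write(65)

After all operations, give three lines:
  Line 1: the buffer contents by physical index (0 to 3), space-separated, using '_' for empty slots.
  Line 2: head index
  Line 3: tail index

write(32): buf=[32 _ _ _], head=0, tail=1, size=1
write(94): buf=[32 94 _ _], head=0, tail=2, size=2
read(): buf=[_ 94 _ _], head=1, tail=2, size=1
write(55): buf=[_ 94 55 _], head=1, tail=3, size=2
read(): buf=[_ _ 55 _], head=2, tail=3, size=1
read(): buf=[_ _ _ _], head=3, tail=3, size=0
write(21): buf=[_ _ _ 21], head=3, tail=0, size=1
write(27): buf=[27 _ _ 21], head=3, tail=1, size=2
write(65): buf=[27 65 _ 21], head=3, tail=2, size=3

Answer: 27 65 _ 21
3
2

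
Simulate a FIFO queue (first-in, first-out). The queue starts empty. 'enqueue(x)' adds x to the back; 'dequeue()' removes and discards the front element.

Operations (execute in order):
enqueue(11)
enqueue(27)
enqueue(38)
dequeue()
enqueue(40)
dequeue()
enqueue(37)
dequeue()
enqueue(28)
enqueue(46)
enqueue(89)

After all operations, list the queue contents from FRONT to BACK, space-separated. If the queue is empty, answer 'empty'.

enqueue(11): [11]
enqueue(27): [11, 27]
enqueue(38): [11, 27, 38]
dequeue(): [27, 38]
enqueue(40): [27, 38, 40]
dequeue(): [38, 40]
enqueue(37): [38, 40, 37]
dequeue(): [40, 37]
enqueue(28): [40, 37, 28]
enqueue(46): [40, 37, 28, 46]
enqueue(89): [40, 37, 28, 46, 89]

Answer: 40 37 28 46 89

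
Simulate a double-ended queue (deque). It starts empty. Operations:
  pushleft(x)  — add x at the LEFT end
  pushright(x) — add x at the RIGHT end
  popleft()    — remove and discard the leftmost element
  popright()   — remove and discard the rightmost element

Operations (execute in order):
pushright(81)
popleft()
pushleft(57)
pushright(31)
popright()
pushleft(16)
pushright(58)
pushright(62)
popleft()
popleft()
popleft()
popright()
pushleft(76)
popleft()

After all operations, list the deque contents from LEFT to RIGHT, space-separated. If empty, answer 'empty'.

Answer: empty

Derivation:
pushright(81): [81]
popleft(): []
pushleft(57): [57]
pushright(31): [57, 31]
popright(): [57]
pushleft(16): [16, 57]
pushright(58): [16, 57, 58]
pushright(62): [16, 57, 58, 62]
popleft(): [57, 58, 62]
popleft(): [58, 62]
popleft(): [62]
popright(): []
pushleft(76): [76]
popleft(): []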